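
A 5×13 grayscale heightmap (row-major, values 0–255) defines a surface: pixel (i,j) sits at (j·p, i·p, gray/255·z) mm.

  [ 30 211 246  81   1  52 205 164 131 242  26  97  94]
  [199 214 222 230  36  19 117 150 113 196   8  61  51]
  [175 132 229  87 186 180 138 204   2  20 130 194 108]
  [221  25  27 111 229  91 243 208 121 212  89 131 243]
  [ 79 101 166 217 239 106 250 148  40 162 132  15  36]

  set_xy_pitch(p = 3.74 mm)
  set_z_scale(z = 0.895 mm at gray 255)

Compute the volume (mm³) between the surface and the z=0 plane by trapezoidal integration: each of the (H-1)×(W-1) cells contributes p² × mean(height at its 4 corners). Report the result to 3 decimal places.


height_mm = gray/255 × 0.895; cell vol = 3.74² × mean(4 corners)
unit = 3.74² × 0.895 / (4×255) = 0.0122734 mm³ per gray-sum
row 0: Σ corner-gray over 12 cells = 6018  → 73.8615
row 1: Σ corner-gray over 12 cells = 6269  → 76.9422
row 2: Σ corner-gray over 12 cells = 6725  → 82.5388
row 3: Σ corner-gray over 12 cells = 6705  → 82.2934
Σ rows: total corner-gray = 25717  → 315.6359 mm³

315.636


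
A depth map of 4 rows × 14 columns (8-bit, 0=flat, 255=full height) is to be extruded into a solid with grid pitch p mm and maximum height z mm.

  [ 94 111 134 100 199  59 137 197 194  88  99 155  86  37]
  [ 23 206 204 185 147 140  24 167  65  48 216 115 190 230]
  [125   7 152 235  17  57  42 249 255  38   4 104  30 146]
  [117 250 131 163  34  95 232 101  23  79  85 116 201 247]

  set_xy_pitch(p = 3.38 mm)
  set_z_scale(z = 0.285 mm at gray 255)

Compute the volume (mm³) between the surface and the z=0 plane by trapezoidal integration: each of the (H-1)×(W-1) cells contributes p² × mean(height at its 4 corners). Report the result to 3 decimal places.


61.509

height_mm = gray/255 × 0.285; cell vol = 3.38² × mean(4 corners)
unit = 3.38² × 0.285 / (4×255) = 0.00319211 mm³ per gray-sum
row 0: Σ corner-gray over 13 cells = 6916  → 22.0766
row 1: Σ corner-gray over 13 cells = 6318  → 20.1678
row 2: Σ corner-gray over 13 cells = 6035  → 19.2644
Σ rows: total corner-gray = 19269  → 61.5088 mm³


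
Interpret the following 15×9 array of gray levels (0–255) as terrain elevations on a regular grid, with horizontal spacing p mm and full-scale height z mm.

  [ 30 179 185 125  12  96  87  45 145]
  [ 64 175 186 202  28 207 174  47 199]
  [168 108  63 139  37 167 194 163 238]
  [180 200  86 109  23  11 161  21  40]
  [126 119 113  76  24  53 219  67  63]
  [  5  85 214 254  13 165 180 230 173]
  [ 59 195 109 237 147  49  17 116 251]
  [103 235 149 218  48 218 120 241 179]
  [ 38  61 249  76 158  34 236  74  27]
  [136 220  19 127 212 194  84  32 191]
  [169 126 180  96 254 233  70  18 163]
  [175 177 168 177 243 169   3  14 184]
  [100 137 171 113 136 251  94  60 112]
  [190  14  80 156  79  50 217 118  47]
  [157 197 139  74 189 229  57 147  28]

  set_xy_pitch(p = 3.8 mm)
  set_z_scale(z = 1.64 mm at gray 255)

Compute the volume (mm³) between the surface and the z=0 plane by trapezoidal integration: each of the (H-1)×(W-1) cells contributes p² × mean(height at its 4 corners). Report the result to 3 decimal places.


1342.190

height_mm = gray/255 × 1.64; cell vol = 3.8² × mean(4 corners)
unit = 3.8² × 1.64 / (4×255) = 0.0232173 mm³ per gray-sum
row 0: Σ corner-gray over 8 cells = 3934  → 91.3367
row 1: Σ corner-gray over 8 cells = 4449  → 103.2936
row 2: Σ corner-gray over 8 cells = 3590  → 83.3499
row 3: Σ corner-gray over 8 cells = 2973  → 69.0249
row 4: Σ corner-gray over 8 cells = 3991  → 92.6601
row 5: Σ corner-gray over 8 cells = 4510  → 104.7098
row 6: Σ corner-gray over 8 cells = 4790  → 111.2107
row 7: Σ corner-gray over 8 cells = 4581  → 106.3582
row 8: Σ corner-gray over 8 cells = 3944  → 91.5689
row 9: Σ corner-gray over 8 cells = 4389  → 101.9005
row 10: Σ corner-gray over 8 cells = 4547  → 105.5689
row 11: Σ corner-gray over 8 cells = 4397  → 102.0863
row 12: Σ corner-gray over 8 cells = 3801  → 88.2488
row 13: Σ corner-gray over 8 cells = 3914  → 90.8723
Σ rows: total corner-gray = 57810  → 1342.1895 mm³


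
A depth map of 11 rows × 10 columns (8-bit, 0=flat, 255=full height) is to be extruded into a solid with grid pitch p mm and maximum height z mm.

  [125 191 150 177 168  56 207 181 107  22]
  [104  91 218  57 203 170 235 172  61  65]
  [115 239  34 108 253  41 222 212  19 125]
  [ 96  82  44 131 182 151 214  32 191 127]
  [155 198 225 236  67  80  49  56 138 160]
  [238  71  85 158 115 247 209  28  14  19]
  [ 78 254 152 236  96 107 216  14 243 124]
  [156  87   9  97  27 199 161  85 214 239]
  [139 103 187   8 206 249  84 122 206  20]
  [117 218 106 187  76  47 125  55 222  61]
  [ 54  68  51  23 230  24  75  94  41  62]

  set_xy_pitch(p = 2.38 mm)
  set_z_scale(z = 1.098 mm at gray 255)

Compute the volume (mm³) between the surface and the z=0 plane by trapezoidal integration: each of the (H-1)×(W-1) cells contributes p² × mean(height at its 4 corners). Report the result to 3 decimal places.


287.616

height_mm = gray/255 × 1.098; cell vol = 2.38² × mean(4 corners)
unit = 2.38² × 1.098 / (4×255) = 0.00609756 mm³ per gray-sum
row 0: Σ corner-gray over 9 cells = 5204  → 31.7317
row 1: Σ corner-gray over 9 cells = 5079  → 30.9695
row 2: Σ corner-gray over 9 cells = 4773  → 29.1037
row 3: Σ corner-gray over 9 cells = 4690  → 28.5976
row 4: Σ corner-gray over 9 cells = 4524  → 27.5854
row 5: Σ corner-gray over 9 cells = 4949  → 30.1768
row 6: Σ corner-gray over 9 cells = 4991  → 30.4329
row 7: Σ corner-gray over 9 cells = 4642  → 28.3049
row 8: Σ corner-gray over 9 cells = 4739  → 28.8963
row 9: Σ corner-gray over 9 cells = 3578  → 21.8171
Σ rows: total corner-gray = 47169  → 287.6158 mm³


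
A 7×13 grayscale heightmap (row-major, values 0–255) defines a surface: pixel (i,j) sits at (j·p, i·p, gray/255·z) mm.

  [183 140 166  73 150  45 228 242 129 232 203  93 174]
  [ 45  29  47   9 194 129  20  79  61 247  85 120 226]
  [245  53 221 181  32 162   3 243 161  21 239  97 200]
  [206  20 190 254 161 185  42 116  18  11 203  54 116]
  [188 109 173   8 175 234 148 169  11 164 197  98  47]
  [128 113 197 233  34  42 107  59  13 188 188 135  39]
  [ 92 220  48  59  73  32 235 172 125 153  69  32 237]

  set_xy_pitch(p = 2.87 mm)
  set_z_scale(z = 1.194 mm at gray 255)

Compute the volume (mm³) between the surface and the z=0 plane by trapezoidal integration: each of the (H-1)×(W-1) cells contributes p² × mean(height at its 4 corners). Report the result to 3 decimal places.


height_mm = gray/255 × 1.194; cell vol = 2.87² × mean(4 corners)
unit = 2.87² × 1.194 / (4×255) = 0.00964202 mm³ per gray-sum
row 0: Σ corner-gray over 12 cells = 6070  → 58.5271
row 1: Σ corner-gray over 12 cells = 5582  → 53.8217
row 2: Σ corner-gray over 12 cells = 6101  → 58.8260
row 3: Σ corner-gray over 12 cells = 6037  → 58.2089
row 4: Σ corner-gray over 12 cells = 5992  → 57.7750
row 5: Σ corner-gray over 12 cells = 5550  → 53.5132
Σ rows: total corner-gray = 35332  → 340.6718 mm³

340.672


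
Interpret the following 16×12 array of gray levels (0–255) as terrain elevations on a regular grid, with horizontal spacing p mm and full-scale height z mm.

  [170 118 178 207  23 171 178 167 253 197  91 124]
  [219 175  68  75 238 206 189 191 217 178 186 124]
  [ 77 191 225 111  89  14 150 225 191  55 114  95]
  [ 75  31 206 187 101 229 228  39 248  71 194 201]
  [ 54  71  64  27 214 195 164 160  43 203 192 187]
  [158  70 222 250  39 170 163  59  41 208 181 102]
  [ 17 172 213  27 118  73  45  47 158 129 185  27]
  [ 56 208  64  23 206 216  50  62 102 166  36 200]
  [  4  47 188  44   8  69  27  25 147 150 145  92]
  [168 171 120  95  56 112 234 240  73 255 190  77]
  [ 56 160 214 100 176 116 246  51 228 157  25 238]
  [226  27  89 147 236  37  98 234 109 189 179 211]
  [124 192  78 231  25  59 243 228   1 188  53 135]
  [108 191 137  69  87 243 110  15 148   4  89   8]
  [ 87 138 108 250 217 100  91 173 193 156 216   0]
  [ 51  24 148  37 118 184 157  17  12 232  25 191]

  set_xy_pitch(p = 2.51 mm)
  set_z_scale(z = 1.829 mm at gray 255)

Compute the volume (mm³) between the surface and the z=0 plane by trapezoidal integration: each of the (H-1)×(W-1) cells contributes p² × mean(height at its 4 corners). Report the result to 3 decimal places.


height_mm = gray/255 × 1.829; cell vol = 2.51² × mean(4 corners)
unit = 2.51² × 1.829 / (4×255) = 0.0112969 mm³ per gray-sum
row 0: Σ corner-gray over 11 cells = 7249  → 81.8915
row 1: Σ corner-gray over 11 cells = 6691  → 75.5879
row 2: Σ corner-gray over 11 cells = 6246  → 70.5607
row 3: Σ corner-gray over 11 cells = 6251  → 70.6172
row 4: Σ corner-gray over 11 cells = 5973  → 67.4766
row 5: Σ corner-gray over 11 cells = 5444  → 61.5006
row 6: Σ corner-gray over 11 cells = 4900  → 55.3550
row 7: Σ corner-gray over 11 cells = 4318  → 48.7802
row 8: Σ corner-gray over 11 cells = 5133  → 57.9872
row 9: Σ corner-gray over 11 cells = 6577  → 74.3000
row 10: Σ corner-gray over 11 cells = 6367  → 71.9276
row 11: Σ corner-gray over 11 cells = 5982  → 67.5783
row 12: Σ corner-gray over 11 cells = 5157  → 58.2583
row 13: Σ corner-gray over 11 cells = 5673  → 64.0876
row 14: Σ corner-gray over 11 cells = 5521  → 62.3704
Σ rows: total corner-gray = 87482  → 988.2793 mm³

988.279


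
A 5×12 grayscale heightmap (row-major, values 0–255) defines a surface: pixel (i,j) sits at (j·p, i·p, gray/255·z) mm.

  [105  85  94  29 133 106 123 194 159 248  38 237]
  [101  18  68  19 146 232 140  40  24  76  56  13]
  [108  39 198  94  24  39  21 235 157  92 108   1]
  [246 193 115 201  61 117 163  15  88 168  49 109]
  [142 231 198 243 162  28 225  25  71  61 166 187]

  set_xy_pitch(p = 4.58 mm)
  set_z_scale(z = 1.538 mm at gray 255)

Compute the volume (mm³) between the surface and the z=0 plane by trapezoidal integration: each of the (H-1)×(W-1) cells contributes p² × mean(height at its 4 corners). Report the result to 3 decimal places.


height_mm = gray/255 × 1.538; cell vol = 4.58² × mean(4 corners)
unit = 4.58² × 1.538 / (4×255) = 0.0316291 mm³ per gray-sum
row 0: Σ corner-gray over 11 cells = 4512  → 142.7106
row 1: Σ corner-gray over 11 cells = 3875  → 122.5628
row 2: Σ corner-gray over 11 cells = 4818  → 152.3891
row 3: Σ corner-gray over 11 cells = 5844  → 184.8406
Σ rows: total corner-gray = 19049  → 602.5031 mm³

602.503


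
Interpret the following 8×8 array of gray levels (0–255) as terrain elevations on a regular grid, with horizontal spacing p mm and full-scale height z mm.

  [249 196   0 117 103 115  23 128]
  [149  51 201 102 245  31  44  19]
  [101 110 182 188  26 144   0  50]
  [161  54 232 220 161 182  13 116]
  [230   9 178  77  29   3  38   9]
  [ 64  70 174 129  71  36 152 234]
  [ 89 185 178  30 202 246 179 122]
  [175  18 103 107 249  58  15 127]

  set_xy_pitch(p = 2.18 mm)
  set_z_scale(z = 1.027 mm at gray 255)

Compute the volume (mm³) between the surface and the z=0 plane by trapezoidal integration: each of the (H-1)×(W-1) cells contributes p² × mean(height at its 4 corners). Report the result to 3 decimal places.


106.529

height_mm = gray/255 × 1.027; cell vol = 2.18² × mean(4 corners)
unit = 2.18² × 1.027 / (4×255) = 0.00478501 mm³ per gray-sum
row 0: Σ corner-gray over 7 cells = 3001  → 14.3598
row 1: Σ corner-gray over 7 cells = 2967  → 14.1971
row 2: Σ corner-gray over 7 cells = 3452  → 16.5179
row 3: Σ corner-gray over 7 cells = 2908  → 13.9148
row 4: Σ corner-gray over 7 cells = 2469  → 11.8142
row 5: Σ corner-gray over 7 cells = 3813  → 18.2453
row 6: Σ corner-gray over 7 cells = 3653  → 17.4797
Σ rows: total corner-gray = 22263  → 106.5288 mm³


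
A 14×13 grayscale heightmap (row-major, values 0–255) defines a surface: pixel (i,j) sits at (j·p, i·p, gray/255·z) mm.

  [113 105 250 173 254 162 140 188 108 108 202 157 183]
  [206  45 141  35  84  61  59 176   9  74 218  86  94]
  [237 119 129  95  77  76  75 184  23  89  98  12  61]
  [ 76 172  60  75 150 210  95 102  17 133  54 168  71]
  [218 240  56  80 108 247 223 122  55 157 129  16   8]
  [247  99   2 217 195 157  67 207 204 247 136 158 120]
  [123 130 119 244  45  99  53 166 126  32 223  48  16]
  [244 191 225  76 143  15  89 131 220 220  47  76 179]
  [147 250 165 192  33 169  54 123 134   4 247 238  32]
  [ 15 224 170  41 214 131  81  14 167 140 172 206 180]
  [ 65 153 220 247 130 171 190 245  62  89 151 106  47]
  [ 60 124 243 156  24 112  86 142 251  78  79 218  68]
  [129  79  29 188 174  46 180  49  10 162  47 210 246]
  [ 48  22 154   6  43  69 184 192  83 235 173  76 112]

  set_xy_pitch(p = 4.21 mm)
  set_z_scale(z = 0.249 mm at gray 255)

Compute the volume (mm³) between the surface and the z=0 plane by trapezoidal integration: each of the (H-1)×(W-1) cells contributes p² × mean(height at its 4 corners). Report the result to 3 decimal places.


height_mm = gray/255 × 0.249; cell vol = 4.21² × mean(4 corners)
unit = 4.21² × 0.249 / (4×255) = 0.00432677 mm³ per gray-sum
row 0: Σ corner-gray over 12 cells = 6266  → 27.1115
row 1: Σ corner-gray over 12 cells = 4528  → 19.5916
row 2: Σ corner-gray over 12 cells = 4871  → 21.0757
row 3: Σ corner-gray over 12 cells = 5711  → 24.7102
row 4: Σ corner-gray over 12 cells = 6837  → 29.5821
row 5: Σ corner-gray over 12 cells = 6454  → 27.9249
row 6: Σ corner-gray over 12 cells = 5998  → 25.9519
row 7: Σ corner-gray over 12 cells = 6686  → 28.9288
row 8: Σ corner-gray over 12 cells = 6712  → 29.0413
row 9: Σ corner-gray over 12 cells = 6955  → 30.0927
row 10: Σ corner-gray over 12 cells = 6794  → 29.3960
row 11: Σ corner-gray over 12 cells = 5877  → 25.4284
row 12: Σ corner-gray over 12 cells = 5357  → 23.1785
Σ rows: total corner-gray = 79046  → 342.0135 mm³

342.014


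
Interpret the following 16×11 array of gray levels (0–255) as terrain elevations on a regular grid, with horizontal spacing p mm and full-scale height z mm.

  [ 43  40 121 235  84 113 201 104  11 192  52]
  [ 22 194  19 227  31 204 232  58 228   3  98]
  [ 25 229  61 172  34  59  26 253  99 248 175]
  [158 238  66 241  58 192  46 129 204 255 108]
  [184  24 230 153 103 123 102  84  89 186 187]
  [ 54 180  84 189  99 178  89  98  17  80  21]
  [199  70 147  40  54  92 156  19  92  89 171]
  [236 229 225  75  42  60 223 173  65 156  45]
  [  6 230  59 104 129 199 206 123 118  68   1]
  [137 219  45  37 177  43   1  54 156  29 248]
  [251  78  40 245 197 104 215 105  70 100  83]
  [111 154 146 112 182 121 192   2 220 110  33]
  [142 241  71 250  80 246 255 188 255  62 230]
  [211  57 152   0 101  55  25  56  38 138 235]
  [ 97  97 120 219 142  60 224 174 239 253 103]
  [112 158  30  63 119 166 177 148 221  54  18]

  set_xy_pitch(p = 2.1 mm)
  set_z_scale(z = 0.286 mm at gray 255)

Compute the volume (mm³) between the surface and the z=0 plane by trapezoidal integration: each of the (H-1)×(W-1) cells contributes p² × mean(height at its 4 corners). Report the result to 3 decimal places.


height_mm = gray/255 × 0.286; cell vol = 2.1² × mean(4 corners)
unit = 2.1² × 0.286 / (4×255) = 0.00123653 mm³ per gray-sum
row 0: Σ corner-gray over 10 cells = 4809  → 5.9465
row 1: Σ corner-gray over 10 cells = 5074  → 6.2742
row 2: Σ corner-gray over 10 cells = 5686  → 7.0309
row 3: Σ corner-gray over 10 cells = 5683  → 7.0272
row 4: Σ corner-gray over 10 cells = 4662  → 5.7647
row 5: Σ corner-gray over 10 cells = 3991  → 4.9350
row 6: Σ corner-gray over 10 cells = 4665  → 5.7684
row 7: Σ corner-gray over 10 cells = 5256  → 6.4992
row 8: Σ corner-gray over 10 cells = 4386  → 5.4234
row 9: Σ corner-gray over 10 cells = 4549  → 5.6250
row 10: Σ corner-gray over 10 cells = 5264  → 6.5091
row 11: Σ corner-gray over 10 cells = 6290  → 7.7778
row 12: Σ corner-gray over 10 cells = 5358  → 6.6253
row 13: Σ corner-gray over 10 cells = 4946  → 6.1159
row 14: Σ corner-gray over 10 cells = 5658  → 6.9963
Σ rows: total corner-gray = 76277  → 94.3188 mm³

94.319


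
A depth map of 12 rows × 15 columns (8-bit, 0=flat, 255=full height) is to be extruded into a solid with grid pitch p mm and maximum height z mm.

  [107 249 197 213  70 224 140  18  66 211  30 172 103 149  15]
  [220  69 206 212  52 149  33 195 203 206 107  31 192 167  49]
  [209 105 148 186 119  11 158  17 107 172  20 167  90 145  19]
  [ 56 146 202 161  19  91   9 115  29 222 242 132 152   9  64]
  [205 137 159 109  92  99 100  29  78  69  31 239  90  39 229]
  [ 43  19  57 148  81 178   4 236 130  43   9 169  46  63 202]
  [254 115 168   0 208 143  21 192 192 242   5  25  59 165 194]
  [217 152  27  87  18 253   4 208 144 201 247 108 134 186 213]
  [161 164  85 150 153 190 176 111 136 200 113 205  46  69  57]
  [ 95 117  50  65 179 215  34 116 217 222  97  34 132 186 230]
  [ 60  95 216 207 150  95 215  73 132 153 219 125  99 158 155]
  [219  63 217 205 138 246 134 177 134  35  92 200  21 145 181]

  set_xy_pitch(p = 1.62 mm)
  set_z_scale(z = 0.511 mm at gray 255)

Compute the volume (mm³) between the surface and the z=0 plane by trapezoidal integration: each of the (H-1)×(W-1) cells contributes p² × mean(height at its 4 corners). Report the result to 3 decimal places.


101.890

height_mm = gray/255 × 0.511; cell vol = 1.62² × mean(4 corners)
unit = 1.62² × 0.511 / (4×255) = 0.00131477 mm³ per gray-sum
row 0: Σ corner-gray over 14 cells = 7719  → 10.1487
row 1: Σ corner-gray over 14 cells = 7031  → 9.2442
row 2: Σ corner-gray over 14 cells = 6296  → 8.2778
row 3: Σ corner-gray over 14 cells = 6154  → 8.0911
row 4: Σ corner-gray over 14 cells = 5587  → 7.3456
row 5: Σ corner-gray over 14 cells = 6129  → 8.0582
row 6: Σ corner-gray over 14 cells = 7486  → 9.8424
row 7: Σ corner-gray over 14 cells = 7782  → 10.2316
row 8: Σ corner-gray over 14 cells = 7467  → 9.8174
row 9: Σ corner-gray over 14 cells = 7742  → 10.1790
row 10: Σ corner-gray over 14 cells = 8103  → 10.6536
Σ rows: total corner-gray = 77496  → 101.8896 mm³


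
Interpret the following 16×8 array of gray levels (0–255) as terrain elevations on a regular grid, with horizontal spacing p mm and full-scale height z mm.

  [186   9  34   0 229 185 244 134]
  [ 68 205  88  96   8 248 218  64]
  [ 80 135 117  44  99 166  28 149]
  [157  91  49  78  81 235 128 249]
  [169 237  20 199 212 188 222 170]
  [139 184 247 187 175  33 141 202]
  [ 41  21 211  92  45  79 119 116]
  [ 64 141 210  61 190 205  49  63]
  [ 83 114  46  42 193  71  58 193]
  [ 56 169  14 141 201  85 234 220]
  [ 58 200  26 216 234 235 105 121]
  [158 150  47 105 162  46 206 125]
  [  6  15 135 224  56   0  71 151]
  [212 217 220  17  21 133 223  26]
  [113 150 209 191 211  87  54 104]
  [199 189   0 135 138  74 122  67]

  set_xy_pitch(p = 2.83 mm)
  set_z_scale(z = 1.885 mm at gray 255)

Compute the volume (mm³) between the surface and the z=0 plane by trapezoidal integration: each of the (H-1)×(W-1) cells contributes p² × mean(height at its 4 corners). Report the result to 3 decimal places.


794.534

height_mm = gray/255 × 1.885; cell vol = 2.83² × mean(4 corners)
unit = 2.83² × 1.885 / (4×255) = 0.0148008 mm³ per gray-sum
row 0: Σ corner-gray over 7 cells = 3580  → 52.9867
row 1: Σ corner-gray over 7 cells = 3265  → 48.3245
row 2: Σ corner-gray over 7 cells = 3137  → 46.4300
row 3: Σ corner-gray over 7 cells = 4225  → 62.5332
row 4: Σ corner-gray over 7 cells = 4770  → 70.5996
row 5: Σ corner-gray over 7 cells = 3566  → 52.7795
row 6: Σ corner-gray over 7 cells = 3130  → 46.3264
row 7: Σ corner-gray over 7 cells = 3163  → 46.8148
row 8: Σ corner-gray over 7 cells = 3288  → 48.6649
row 9: Σ corner-gray over 7 cells = 4175  → 61.7932
row 10: Σ corner-gray over 7 cells = 3926  → 58.1078
row 11: Σ corner-gray over 7 cells = 2874  → 42.5374
row 12: Σ corner-gray over 7 cells = 3059  → 45.2755
row 13: Σ corner-gray over 7 cells = 3921  → 58.0338
row 14: Σ corner-gray over 7 cells = 3603  → 53.3271
Σ rows: total corner-gray = 53682  → 794.5345 mm³


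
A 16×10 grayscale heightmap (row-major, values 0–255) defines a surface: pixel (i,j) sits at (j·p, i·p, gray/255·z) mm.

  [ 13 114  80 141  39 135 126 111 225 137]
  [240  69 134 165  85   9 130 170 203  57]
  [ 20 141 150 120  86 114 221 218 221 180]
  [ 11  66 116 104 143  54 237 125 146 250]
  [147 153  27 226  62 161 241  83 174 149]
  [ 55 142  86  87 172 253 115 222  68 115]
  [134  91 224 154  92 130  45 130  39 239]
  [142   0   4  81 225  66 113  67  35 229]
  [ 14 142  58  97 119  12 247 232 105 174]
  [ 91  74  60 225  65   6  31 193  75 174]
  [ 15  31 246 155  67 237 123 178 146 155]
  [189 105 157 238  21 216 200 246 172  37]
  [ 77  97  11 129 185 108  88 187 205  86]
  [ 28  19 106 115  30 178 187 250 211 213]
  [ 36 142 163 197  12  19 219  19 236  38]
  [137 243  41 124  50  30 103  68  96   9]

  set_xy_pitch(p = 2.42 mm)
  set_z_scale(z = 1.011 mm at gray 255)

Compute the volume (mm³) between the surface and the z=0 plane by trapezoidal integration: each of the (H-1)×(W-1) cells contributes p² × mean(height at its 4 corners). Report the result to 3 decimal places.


394.060

height_mm = gray/255 × 1.011; cell vol = 2.42² × mean(4 corners)
unit = 2.42² × 1.011 / (4×255) = 0.00580473 mm³ per gray-sum
row 0: Σ corner-gray over 9 cells = 4319  → 25.0706
row 1: Σ corner-gray over 9 cells = 4969  → 28.8437
row 2: Σ corner-gray over 9 cells = 4985  → 28.9366
row 3: Σ corner-gray over 9 cells = 4793  → 27.8221
row 4: Σ corner-gray over 9 cells = 5010  → 29.0817
row 5: Σ corner-gray over 9 cells = 4643  → 26.9513
row 6: Σ corner-gray over 9 cells = 3736  → 21.6865
row 7: Σ corner-gray over 9 cells = 3765  → 21.8548
row 8: Σ corner-gray over 9 cells = 3935  → 22.8416
row 9: Σ corner-gray over 9 cells = 4259  → 24.7223
row 10: Σ corner-gray over 9 cells = 5472  → 31.7635
row 11: Σ corner-gray over 9 cells = 5119  → 29.7144
row 12: Σ corner-gray over 9 cells = 4616  → 26.7946
row 13: Σ corner-gray over 9 cells = 4521  → 26.2432
row 14: Σ corner-gray over 9 cells = 3744  → 21.7329
Σ rows: total corner-gray = 67886  → 394.0596 mm³


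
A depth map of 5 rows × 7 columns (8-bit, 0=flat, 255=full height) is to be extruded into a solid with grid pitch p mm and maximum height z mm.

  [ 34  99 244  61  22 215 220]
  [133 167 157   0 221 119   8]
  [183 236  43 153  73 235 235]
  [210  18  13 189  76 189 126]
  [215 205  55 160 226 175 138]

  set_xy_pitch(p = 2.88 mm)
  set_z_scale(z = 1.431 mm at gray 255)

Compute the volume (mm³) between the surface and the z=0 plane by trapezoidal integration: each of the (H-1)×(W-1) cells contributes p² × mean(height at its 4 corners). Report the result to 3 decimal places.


height_mm = gray/255 × 1.431; cell vol = 2.88² × mean(4 corners)
unit = 2.88² × 1.431 / (4×255) = 0.0116366 mm³ per gray-sum
row 0: Σ corner-gray over 6 cells = 3005  → 34.9678
row 1: Σ corner-gray over 6 cells = 3367  → 39.1803
row 2: Σ corner-gray over 6 cells = 3204  → 37.2835
row 3: Σ corner-gray over 6 cells = 3301  → 38.4123
Σ rows: total corner-gray = 12877  → 149.8439 mm³

149.844


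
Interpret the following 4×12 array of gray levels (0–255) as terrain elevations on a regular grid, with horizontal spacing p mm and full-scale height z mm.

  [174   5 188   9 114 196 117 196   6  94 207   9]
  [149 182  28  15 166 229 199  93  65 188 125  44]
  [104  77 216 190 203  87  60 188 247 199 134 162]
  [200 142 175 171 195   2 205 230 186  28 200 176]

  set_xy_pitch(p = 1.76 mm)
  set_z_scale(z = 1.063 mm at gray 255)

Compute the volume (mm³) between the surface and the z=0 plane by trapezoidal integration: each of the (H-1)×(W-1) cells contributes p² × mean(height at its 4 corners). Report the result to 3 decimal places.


height_mm = gray/255 × 1.063; cell vol = 1.76² × mean(4 corners)
unit = 1.76² × 1.063 / (4×255) = 0.00322819 mm³ per gray-sum
row 0: Σ corner-gray over 11 cells = 5220  → 16.8511
row 1: Σ corner-gray over 11 cells = 6241  → 20.1471
row 2: Σ corner-gray over 11 cells = 6912  → 22.3132
Σ rows: total corner-gray = 18373  → 59.3114 mm³

59.311


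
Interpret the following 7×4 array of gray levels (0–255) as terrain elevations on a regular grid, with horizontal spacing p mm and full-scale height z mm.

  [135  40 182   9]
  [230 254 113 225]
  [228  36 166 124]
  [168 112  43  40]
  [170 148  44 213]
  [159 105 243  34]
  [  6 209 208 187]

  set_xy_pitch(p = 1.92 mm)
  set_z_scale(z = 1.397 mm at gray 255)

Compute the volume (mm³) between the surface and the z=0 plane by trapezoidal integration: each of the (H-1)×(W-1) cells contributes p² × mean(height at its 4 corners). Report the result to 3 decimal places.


49.747

height_mm = gray/255 × 1.397; cell vol = 1.92² × mean(4 corners)
unit = 1.92² × 1.397 / (4×255) = 0.00504892 mm³ per gray-sum
row 0: Σ corner-gray over 3 cells = 1777  → 8.9719
row 1: Σ corner-gray over 3 cells = 1945  → 9.8202
row 2: Σ corner-gray over 3 cells = 1274  → 6.4323
row 3: Σ corner-gray over 3 cells = 1285  → 6.4879
row 4: Σ corner-gray over 3 cells = 1656  → 8.3610
row 5: Σ corner-gray over 3 cells = 1916  → 9.6737
Σ rows: total corner-gray = 9853  → 49.7470 mm³


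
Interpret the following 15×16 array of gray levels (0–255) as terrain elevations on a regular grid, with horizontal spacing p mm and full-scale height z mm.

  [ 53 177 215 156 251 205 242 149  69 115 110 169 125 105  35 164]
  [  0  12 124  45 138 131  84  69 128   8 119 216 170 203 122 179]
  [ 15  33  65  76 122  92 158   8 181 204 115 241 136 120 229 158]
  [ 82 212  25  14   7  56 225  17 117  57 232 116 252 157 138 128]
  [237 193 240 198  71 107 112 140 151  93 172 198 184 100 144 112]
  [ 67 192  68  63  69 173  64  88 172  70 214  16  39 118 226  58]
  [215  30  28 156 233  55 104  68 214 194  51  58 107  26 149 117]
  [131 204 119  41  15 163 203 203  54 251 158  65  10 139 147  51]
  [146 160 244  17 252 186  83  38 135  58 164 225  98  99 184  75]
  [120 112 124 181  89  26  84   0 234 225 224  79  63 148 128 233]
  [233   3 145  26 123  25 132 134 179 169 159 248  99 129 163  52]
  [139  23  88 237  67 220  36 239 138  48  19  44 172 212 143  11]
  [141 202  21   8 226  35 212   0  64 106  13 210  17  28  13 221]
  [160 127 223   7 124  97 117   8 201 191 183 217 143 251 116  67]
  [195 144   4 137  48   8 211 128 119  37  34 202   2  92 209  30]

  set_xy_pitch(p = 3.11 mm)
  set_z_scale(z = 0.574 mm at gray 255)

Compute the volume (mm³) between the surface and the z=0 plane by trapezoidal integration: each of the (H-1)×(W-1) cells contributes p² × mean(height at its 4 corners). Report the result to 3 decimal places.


556.648

height_mm = gray/255 × 0.574; cell vol = 3.11² × mean(4 corners)
unit = 3.11² × 0.574 / (4×255) = 0.00544293 mm³ per gray-sum
row 0: Σ corner-gray over 15 cells = 7780  → 42.3460
row 1: Σ corner-gray over 15 cells = 7050  → 38.3726
row 2: Σ corner-gray over 15 cells = 7193  → 39.1510
row 3: Σ corner-gray over 15 cells = 8015  → 43.6251
row 4: Σ corner-gray over 15 cells = 7824  → 42.5855
row 5: Σ corner-gray over 15 cells = 6547  → 35.6348
row 6: Σ corner-gray over 15 cells = 7004  → 38.1223
row 7: Σ corner-gray over 15 cells = 7833  → 42.6344
row 8: Σ corner-gray over 15 cells = 7894  → 42.9665
row 9: Σ corner-gray over 15 cells = 7540  → 41.0397
row 10: Σ corner-gray over 15 cells = 7275  → 39.5973
row 11: Σ corner-gray over 15 cells = 6194  → 33.7135
row 12: Σ corner-gray over 15 cells = 6909  → 37.6052
row 13: Σ corner-gray over 15 cells = 7212  → 39.2544
Σ rows: total corner-gray = 102270  → 556.6481 mm³


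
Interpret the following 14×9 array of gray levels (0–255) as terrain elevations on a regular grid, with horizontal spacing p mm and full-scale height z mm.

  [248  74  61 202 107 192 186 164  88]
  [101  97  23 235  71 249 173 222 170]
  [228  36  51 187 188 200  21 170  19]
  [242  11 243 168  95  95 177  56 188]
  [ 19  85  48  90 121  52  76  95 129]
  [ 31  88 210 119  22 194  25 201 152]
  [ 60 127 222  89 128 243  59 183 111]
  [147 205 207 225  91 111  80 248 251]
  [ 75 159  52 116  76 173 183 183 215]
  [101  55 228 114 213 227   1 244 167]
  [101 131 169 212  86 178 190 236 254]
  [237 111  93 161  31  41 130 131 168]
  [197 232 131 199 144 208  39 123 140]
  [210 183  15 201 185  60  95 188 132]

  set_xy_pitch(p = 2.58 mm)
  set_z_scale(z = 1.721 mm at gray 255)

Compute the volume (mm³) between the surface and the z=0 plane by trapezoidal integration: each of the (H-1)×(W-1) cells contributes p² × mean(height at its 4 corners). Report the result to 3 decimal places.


641.944

height_mm = gray/255 × 1.721; cell vol = 2.58² × mean(4 corners)
unit = 2.58² × 1.721 / (4×255) = 0.011231 mm³ per gray-sum
row 0: Σ corner-gray over 8 cells = 4719  → 52.9993
row 1: Σ corner-gray over 8 cells = 4364  → 49.0123
row 2: Σ corner-gray over 8 cells = 4073  → 45.7440
row 3: Σ corner-gray over 8 cells = 3402  → 38.2080
row 4: Σ corner-gray over 8 cells = 3183  → 35.7484
row 5: Σ corner-gray over 8 cells = 4174  → 46.8784
row 6: Σ corner-gray over 8 cells = 5005  → 56.2114
row 7: Σ corner-gray over 8 cells = 4906  → 55.0995
row 8: Σ corner-gray over 8 cells = 4606  → 51.7302
row 9: Σ corner-gray over 8 cells = 5191  → 58.3003
row 10: Σ corner-gray over 8 cells = 4560  → 51.2136
row 11: Σ corner-gray over 8 cells = 4290  → 48.1812
row 12: Σ corner-gray over 8 cells = 4685  → 52.6174
Σ rows: total corner-gray = 57158  → 641.9440 mm³


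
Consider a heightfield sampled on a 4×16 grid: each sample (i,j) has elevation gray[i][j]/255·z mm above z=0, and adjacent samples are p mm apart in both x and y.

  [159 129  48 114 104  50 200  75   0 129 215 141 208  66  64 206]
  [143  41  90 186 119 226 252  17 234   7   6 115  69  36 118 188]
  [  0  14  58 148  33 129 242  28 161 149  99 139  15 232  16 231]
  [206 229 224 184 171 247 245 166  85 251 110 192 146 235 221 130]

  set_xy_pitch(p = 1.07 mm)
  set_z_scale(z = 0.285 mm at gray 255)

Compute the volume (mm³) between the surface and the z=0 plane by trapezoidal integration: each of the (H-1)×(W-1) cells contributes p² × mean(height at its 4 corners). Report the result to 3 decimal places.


height_mm = gray/255 × 0.285; cell vol = 1.07² × mean(4 corners)
unit = 1.07² × 0.285 / (4×255) = 0.000319899 mm³ per gray-sum
row 0: Σ corner-gray over 15 cells = 6814  → 2.1798
row 1: Σ corner-gray over 15 cells = 6520  → 2.0857
row 2: Σ corner-gray over 15 cells = 8905  → 2.8487
Σ rows: total corner-gray = 22239  → 7.1142 mm³

7.114


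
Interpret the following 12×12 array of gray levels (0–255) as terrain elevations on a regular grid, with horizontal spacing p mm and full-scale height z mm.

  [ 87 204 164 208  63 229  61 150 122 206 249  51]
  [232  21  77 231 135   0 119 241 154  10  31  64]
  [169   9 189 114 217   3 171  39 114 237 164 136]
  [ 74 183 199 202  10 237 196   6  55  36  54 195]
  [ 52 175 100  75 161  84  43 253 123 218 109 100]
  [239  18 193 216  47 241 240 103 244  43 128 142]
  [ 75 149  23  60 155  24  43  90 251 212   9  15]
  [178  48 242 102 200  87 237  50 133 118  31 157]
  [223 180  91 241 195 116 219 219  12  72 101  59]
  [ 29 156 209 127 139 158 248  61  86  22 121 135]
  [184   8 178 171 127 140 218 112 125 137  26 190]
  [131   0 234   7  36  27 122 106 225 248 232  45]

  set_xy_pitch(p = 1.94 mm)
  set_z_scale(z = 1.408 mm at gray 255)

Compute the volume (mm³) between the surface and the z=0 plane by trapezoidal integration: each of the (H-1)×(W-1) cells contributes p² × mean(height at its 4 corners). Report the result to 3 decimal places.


319.944

height_mm = gray/255 × 1.408; cell vol = 1.94² × mean(4 corners)
unit = 1.94² × 1.408 / (4×255) = 0.00519524 mm³ per gray-sum
row 0: Σ corner-gray over 11 cells = 5784  → 30.0493
row 1: Σ corner-gray over 11 cells = 5153  → 26.7711
row 2: Σ corner-gray over 11 cells = 5444  → 28.2829
row 3: Σ corner-gray over 11 cells = 5459  → 28.3608
row 4: Σ corner-gray over 11 cells = 6161  → 32.0079
row 5: Σ corner-gray over 11 cells = 5449  → 28.3089
row 6: Σ corner-gray over 11 cells = 4953  → 25.7320
row 7: Σ corner-gray over 11 cells = 6005  → 31.1974
row 8: Σ corner-gray over 11 cells = 5992  → 31.1299
row 9: Σ corner-gray over 11 cells = 5676  → 29.4882
row 10: Σ corner-gray over 11 cells = 5508  → 28.6154
Σ rows: total corner-gray = 61584  → 319.9439 mm³


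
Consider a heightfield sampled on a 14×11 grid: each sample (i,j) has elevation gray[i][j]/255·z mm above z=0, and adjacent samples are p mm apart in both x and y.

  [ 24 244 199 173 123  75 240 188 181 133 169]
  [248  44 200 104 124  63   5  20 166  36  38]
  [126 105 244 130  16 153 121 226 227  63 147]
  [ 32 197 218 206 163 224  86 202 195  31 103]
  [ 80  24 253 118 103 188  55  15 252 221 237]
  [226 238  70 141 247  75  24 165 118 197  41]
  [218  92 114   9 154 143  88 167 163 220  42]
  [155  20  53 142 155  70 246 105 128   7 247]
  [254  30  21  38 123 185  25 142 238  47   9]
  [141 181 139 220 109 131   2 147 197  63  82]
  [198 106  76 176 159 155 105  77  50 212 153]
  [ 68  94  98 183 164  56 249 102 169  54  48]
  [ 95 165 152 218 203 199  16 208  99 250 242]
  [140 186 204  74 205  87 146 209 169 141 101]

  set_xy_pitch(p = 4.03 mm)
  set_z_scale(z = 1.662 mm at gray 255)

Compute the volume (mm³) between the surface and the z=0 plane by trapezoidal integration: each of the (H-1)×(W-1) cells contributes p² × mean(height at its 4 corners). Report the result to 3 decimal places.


height_mm = gray/255 × 1.662; cell vol = 4.03² × mean(4 corners)
unit = 4.03² × 1.662 / (4×255) = 0.0264631 mm³ per gray-sum
row 0: Σ corner-gray over 10 cells = 5115  → 135.3588
row 1: Σ corner-gray over 10 cells = 4653  → 123.1329
row 2: Σ corner-gray over 10 cells = 6022  → 159.3609
row 3: Σ corner-gray over 10 cells = 5954  → 157.5614
row 4: Σ corner-gray over 10 cells = 5592  → 147.9817
row 5: Σ corner-gray over 10 cells = 5377  → 142.2922
row 6: Σ corner-gray over 10 cells = 4814  → 127.3934
row 7: Σ corner-gray over 10 cells = 4215  → 111.5420
row 8: Σ corner-gray over 10 cells = 4562  → 120.7247
row 9: Σ corner-gray over 10 cells = 5184  → 137.1848
row 10: Σ corner-gray over 10 cells = 5037  → 133.2947
row 11: Σ corner-gray over 10 cells = 5811  → 153.7772
row 12: Σ corner-gray over 10 cells = 6440  → 170.4225
Σ rows: total corner-gray = 68776  → 1820.0271 mm³

1820.027


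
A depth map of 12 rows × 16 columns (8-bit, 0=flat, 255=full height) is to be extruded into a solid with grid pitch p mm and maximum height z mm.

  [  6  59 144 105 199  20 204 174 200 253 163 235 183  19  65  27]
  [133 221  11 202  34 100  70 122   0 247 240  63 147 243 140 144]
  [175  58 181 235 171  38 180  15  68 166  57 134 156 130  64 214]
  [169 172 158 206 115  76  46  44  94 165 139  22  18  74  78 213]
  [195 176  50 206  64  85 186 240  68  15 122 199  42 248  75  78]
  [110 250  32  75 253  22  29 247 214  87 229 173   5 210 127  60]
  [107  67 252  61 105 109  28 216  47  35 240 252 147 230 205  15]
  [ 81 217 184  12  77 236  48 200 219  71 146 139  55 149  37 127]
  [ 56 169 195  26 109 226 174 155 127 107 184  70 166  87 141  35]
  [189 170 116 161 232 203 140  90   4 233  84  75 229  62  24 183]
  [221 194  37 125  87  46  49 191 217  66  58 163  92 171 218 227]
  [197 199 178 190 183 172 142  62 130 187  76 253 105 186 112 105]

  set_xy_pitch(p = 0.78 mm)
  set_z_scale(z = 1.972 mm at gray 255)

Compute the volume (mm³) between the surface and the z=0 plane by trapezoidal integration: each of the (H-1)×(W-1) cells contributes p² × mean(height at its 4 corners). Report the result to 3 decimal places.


height_mm = gray/255 × 1.972; cell vol = 0.78² × mean(4 corners)
unit = 0.78² × 1.972 / (4×255) = 0.00117624 mm³ per gray-sum
row 0: Σ corner-gray over 15 cells = 8036  → 9.4523
row 1: Σ corner-gray over 15 cells = 7652  → 9.0006
row 2: Σ corner-gray over 15 cells = 6891  → 8.1055
row 3: Σ corner-gray over 15 cells = 7021  → 8.2584
row 4: Σ corner-gray over 15 cells = 7901  → 9.2935
row 5: Σ corner-gray over 15 cells = 8186  → 9.6287
row 6: Σ corner-gray over 15 cells = 7898  → 9.2899
row 7: Σ corner-gray over 15 cells = 7751  → 9.1170
row 8: Σ corner-gray over 15 cells = 7981  → 9.3876
row 9: Σ corner-gray over 15 cells = 7894  → 9.2852
row 10: Σ corner-gray over 15 cells = 8528  → 10.0310
Σ rows: total corner-gray = 85739  → 100.8496 mm³

100.850


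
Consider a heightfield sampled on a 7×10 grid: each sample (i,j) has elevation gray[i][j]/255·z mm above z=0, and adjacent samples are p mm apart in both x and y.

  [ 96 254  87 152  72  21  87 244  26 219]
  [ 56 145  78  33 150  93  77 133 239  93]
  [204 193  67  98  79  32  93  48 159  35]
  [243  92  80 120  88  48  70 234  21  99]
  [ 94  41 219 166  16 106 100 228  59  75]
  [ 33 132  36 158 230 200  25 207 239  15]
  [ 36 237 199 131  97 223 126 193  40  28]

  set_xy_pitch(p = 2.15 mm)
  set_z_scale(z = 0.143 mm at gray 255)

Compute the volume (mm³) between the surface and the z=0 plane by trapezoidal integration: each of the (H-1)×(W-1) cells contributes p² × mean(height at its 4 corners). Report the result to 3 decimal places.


16.317

height_mm = gray/255 × 0.143; cell vol = 2.15² × mean(4 corners)
unit = 2.15² × 0.143 / (4×255) = 0.000648056 mm³ per gray-sum
row 0: Σ corner-gray over 9 cells = 4246  → 2.7516
row 1: Σ corner-gray over 9 cells = 3822  → 2.4769
row 2: Σ corner-gray over 9 cells = 3625  → 2.3492
row 3: Σ corner-gray over 9 cells = 3887  → 2.5190
row 4: Σ corner-gray over 9 cells = 4541  → 2.9428
row 5: Σ corner-gray over 9 cells = 5058  → 3.2779
Σ rows: total corner-gray = 25179  → 16.3174 mm³


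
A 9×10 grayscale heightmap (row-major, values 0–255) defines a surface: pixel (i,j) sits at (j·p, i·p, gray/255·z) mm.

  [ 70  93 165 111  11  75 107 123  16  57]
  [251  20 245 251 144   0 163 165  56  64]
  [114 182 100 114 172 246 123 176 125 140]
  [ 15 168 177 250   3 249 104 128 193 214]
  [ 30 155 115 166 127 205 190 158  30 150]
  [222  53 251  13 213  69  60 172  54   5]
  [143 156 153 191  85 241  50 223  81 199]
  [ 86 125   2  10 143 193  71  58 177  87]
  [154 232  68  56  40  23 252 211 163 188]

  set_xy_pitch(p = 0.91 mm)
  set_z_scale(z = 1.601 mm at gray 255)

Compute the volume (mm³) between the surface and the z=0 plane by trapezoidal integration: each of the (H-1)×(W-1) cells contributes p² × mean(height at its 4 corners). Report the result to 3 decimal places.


height_mm = gray/255 × 1.601; cell vol = 0.91² × mean(4 corners)
unit = 0.91² × 1.601 / (4×255) = 0.00129979 mm³ per gray-sum
row 0: Σ corner-gray over 9 cells = 3932  → 5.1108
row 1: Σ corner-gray over 9 cells = 5133  → 6.6718
row 2: Σ corner-gray over 9 cells = 5503  → 7.1528
row 3: Σ corner-gray over 9 cells = 5245  → 6.8174
row 4: Σ corner-gray over 9 cells = 4469  → 5.8088
row 5: Σ corner-gray over 9 cells = 4699  → 6.1077
row 6: Σ corner-gray over 9 cells = 4433  → 5.7620
row 7: Σ corner-gray over 9 cells = 4163  → 5.4110
Σ rows: total corner-gray = 37577  → 48.8423 mm³

48.842


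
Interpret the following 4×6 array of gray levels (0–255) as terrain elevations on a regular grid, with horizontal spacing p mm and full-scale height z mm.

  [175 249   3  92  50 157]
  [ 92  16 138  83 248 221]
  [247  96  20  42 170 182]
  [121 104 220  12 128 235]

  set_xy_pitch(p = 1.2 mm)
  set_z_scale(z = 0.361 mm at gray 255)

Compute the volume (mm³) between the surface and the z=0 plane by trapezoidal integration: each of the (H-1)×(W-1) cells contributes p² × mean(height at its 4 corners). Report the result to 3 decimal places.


3.639

height_mm = gray/255 × 0.361; cell vol = 1.2² × mean(4 corners)
unit = 1.2² × 0.361 / (4×255) = 0.000509647 mm³ per gray-sum
row 0: Σ corner-gray over 5 cells = 2403  → 1.2247
row 1: Σ corner-gray over 5 cells = 2368  → 1.2068
row 2: Σ corner-gray over 5 cells = 2369  → 1.2074
Σ rows: total corner-gray = 7140  → 3.6389 mm³
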